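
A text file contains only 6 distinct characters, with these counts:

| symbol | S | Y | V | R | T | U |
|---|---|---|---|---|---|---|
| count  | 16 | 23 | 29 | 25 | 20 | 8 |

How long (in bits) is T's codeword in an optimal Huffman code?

Repeatedly merge the two smallest:
merge U(8) and S(16): 24
merge T(20) and Y(23): 43
merge 24 and R(25): 49
merge V(29) and 43: 72
merge 49 and 72: 121
T sits 3 levels below the root, so its codeword is 3 bits.

3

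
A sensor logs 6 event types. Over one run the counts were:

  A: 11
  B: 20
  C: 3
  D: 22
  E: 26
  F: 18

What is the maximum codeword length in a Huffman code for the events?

Merge the two lowest-weight nodes at each step:
C(3) + A(11) → 14
14 + F(18) → 32
B(20) + D(22) → 42
E(26) + 32 → 58
42 + 58 → 100
The rarest symbols sit at the bottom; the longest codeword is 4 bits.

4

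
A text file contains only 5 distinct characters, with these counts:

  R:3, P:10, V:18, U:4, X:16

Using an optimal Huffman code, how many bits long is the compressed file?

108

Greedily combine the two least-frequent nodes:
combine R(3), U(4) → 7
combine 7, P(10) → 17
combine X(16), 17 → 33
combine V(18), 33 → 51
Each symbol's bit-cost is frequency × depth; summing gives 108 bits (equivalently 7 + 17 + 33 + 51).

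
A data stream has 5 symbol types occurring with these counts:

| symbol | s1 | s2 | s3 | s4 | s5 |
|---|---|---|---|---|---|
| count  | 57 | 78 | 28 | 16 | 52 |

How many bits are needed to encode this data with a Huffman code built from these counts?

506

Greedily combine the two least-frequent nodes:
s4(16) + s3(28) → 44
44 + s5(52) → 96
s1(57) + s2(78) → 135
96 + 135 → 231
Total encoded bits = sum of merged weights = 44 + 96 + 135 + 231 = 506.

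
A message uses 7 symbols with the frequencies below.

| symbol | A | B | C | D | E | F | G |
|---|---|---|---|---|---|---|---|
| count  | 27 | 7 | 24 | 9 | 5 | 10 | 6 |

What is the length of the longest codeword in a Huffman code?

4

Merge the two lowest-weight nodes at each step:
combine E(5), G(6) → 11
combine B(7), D(9) → 16
combine F(10), 11 → 21
combine 16, 21 → 37
combine C(24), A(27) → 51
combine 37, 51 → 88
The first pair merged (E, G) ends up deepest, at depth 4.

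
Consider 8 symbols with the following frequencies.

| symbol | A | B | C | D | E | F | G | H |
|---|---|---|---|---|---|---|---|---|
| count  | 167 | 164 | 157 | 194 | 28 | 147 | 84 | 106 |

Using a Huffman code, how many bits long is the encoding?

Merge the two smallest weights repeatedly:
combine E(28), G(84) → 112
combine H(106), 112 → 218
combine F(147), C(157) → 304
combine B(164), A(167) → 331
combine D(194), 218 → 412
combine 304, 331 → 635
combine 412, 635 → 1047
The encoded length is the sum of every internal node's weight: 112 + 218 + 304 + 331 + 412 + 635 + 1047 = 3059 bits.

3059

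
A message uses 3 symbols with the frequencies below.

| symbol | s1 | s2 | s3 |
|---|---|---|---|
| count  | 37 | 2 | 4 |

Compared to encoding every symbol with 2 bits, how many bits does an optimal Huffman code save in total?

37

Fixed-length: 2 bits × 43 symbols = 86 bits.
Huffman merges:
combine s2(2), s3(4) → 6
combine 6, s1(37) → 43
Huffman total = 6 + 43 = 49 bits.
Saving = 86 − 49 = 37 bits.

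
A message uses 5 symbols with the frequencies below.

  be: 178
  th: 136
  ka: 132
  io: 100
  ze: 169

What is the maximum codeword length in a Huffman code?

3

Merge the two lowest-weight nodes at each step:
merge io(100) and ka(132): 232
merge th(136) and ze(169): 305
merge be(178) and 232: 410
merge 305 and 410: 715
The rarest symbols sit at the bottom; the longest codeword is 3 bits.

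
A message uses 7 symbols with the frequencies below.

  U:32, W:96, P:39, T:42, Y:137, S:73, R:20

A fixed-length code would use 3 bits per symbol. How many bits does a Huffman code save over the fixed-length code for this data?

181

Fixed-length: 3 bits × 439 symbols = 1317 bits.
Huffman merges:
combine R(20), U(32) → 52
combine P(39), T(42) → 81
combine 52, S(73) → 125
combine 81, W(96) → 177
combine 125, Y(137) → 262
combine 177, 262 → 439
Huffman total = 52 + 81 + 125 + 177 + 262 + 439 = 1136 bits.
Saving = 1317 − 1136 = 181 bits.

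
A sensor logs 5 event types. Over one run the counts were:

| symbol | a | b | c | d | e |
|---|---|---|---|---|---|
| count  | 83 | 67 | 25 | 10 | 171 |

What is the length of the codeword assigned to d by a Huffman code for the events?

4

Repeatedly merge the two smallest:
combine d(10), c(25) → 35
combine 35, b(67) → 102
combine a(83), 102 → 185
combine e(171), 185 → 356
d's leaf is at depth 4, giving a 4-bit codeword.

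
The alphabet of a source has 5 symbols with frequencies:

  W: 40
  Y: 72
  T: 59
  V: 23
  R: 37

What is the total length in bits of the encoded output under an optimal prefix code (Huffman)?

Merge the two smallest weights repeatedly:
V(23) + R(37) → 60
W(40) + T(59) → 99
60 + Y(72) → 132
99 + 132 → 231
The encoded length is the sum of every internal node's weight: 60 + 99 + 132 + 231 = 522 bits.

522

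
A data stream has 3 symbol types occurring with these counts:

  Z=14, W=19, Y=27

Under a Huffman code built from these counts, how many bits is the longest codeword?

2

Merge the two lowest-weight nodes at each step:
merge Z(14) and W(19): 33
merge Y(27) and 33: 60
Maximum depth reached is 2.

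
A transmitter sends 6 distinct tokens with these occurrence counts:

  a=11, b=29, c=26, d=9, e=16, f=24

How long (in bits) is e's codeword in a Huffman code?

3

Repeatedly merge the two smallest:
combine d(9), a(11) → 20
combine e(16), 20 → 36
combine f(24), c(26) → 50
combine b(29), 36 → 65
combine 50, 65 → 115
e sits 3 levels below the root, so its codeword is 3 bits.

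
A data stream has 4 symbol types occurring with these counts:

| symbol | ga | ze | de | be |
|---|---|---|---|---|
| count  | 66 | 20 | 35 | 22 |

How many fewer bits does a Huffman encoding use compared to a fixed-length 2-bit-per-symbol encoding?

24

Fixed-length: 2 bits × 143 symbols = 286 bits.
Huffman merges:
merge ze(20) and be(22): 42
merge de(35) and 42: 77
merge ga(66) and 77: 143
Huffman total = 42 + 77 + 143 = 262 bits.
Saving = 286 − 262 = 24 bits.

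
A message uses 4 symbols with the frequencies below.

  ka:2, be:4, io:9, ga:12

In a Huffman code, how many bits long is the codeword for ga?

1

Repeatedly merge the two smallest:
merge ka(2) and be(4): 6
merge 6 and io(9): 15
merge ga(12) and 15: 27
ga is a child of the root — depth 1, so its codeword is a single bit.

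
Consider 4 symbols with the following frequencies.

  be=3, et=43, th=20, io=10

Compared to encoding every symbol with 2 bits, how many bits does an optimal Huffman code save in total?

Fixed-length: 2 bits × 76 symbols = 152 bits.
Huffman merges:
combine be(3), io(10) → 13
combine 13, th(20) → 33
combine 33, et(43) → 76
Huffman total = 13 + 33 + 76 = 122 bits.
Saving = 152 − 122 = 30 bits.

30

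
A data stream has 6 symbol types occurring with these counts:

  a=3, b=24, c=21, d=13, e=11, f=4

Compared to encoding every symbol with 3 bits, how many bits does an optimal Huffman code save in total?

51

Fixed-length: 3 bits × 76 symbols = 228 bits.
Huffman merges:
combine a(3), f(4) → 7
combine 7, e(11) → 18
combine d(13), 18 → 31
combine c(21), b(24) → 45
combine 31, 45 → 76
Huffman total = 7 + 18 + 31 + 45 + 76 = 177 bits.
Saving = 228 − 177 = 51 bits.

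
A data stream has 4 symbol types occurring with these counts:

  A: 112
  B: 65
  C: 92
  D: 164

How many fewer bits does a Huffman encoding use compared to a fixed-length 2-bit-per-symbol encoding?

7

Fixed-length: 2 bits × 433 symbols = 866 bits.
Huffman merges:
B(65) + C(92) → 157
A(112) + 157 → 269
D(164) + 269 → 433
Huffman total = 157 + 269 + 433 = 859 bits.
Saving = 866 − 859 = 7 bits.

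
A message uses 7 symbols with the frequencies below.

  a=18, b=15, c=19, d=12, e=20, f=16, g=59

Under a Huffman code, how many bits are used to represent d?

3

Build the tree from the bottom:
merge d(12) and b(15): 27
merge f(16) and a(18): 34
merge c(19) and e(20): 39
merge 27 and 34: 61
merge 39 and g(59): 98
merge 61 and 98: 159
d sits 3 levels below the root, so its codeword is 3 bits.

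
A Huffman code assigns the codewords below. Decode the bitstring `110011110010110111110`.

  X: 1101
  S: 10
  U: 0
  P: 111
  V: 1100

Read left to right; each codeword is recognised as soon as it completes (prefix code):
  1100→V | 111→P | 10→S | 0→U | 10→S | 1101→X | 111→P | 10→S
Decoded message: VPSUSXPS

VPSUSXPS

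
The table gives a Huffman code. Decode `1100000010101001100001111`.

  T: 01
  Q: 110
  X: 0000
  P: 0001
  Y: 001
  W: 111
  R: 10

QXTTTYRPW

Read left to right; each codeword is recognised as soon as it completes (prefix code):
  110→Q | 0000→X | 01→T | 01→T | 01→T | 001→Y | 10→R | 0001→P | 111→W
Decoded message: QXTTTYRPW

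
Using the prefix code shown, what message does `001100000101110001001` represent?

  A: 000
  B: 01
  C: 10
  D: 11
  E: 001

ECABBDACB

Read left to right; each codeword is recognised as soon as it completes (prefix code):
  001→E | 10→C | 000→A | 01→B | 01→B | 11→D | 000→A | 10→C | 01→B
Decoded message: ECABBDACB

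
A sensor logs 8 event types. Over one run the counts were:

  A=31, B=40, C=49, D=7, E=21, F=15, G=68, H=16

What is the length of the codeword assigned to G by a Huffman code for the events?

2

Repeatedly merge the two smallest:
D(7) + F(15) → 22
H(16) + E(21) → 37
22 + A(31) → 53
37 + B(40) → 77
C(49) + 53 → 102
G(68) + 77 → 145
102 + 145 → 247
G sits 2 levels below the root, so its codeword is 2 bits.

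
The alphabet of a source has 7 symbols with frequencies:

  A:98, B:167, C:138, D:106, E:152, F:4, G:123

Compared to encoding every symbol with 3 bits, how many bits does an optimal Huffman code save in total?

Fixed-length: 3 bits × 788 symbols = 2364 bits.
Huffman merges:
combine F(4), A(98) → 102
combine 102, D(106) → 208
combine G(123), C(138) → 261
combine E(152), B(167) → 319
combine 208, 261 → 469
combine 319, 469 → 788
Huffman total = 102 + 208 + 261 + 319 + 469 + 788 = 2147 bits.
Saving = 2364 − 2147 = 217 bits.

217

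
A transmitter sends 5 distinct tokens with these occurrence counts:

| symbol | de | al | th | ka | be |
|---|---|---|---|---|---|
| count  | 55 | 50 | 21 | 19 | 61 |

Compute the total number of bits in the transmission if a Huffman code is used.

452

Build the Huffman tree bottom-up:
merge ka(19) and th(21): 40
merge 40 and al(50): 90
merge de(55) and be(61): 116
merge 90 and 116: 206
Total encoded bits = sum of merged weights = 40 + 90 + 116 + 206 = 452.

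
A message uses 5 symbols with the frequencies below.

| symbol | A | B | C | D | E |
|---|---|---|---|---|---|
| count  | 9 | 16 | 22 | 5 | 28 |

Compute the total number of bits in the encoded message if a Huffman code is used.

174

Greedily combine the two least-frequent nodes:
D(5) + A(9) → 14
14 + B(16) → 30
C(22) + E(28) → 50
30 + 50 → 80
The encoded length is the sum of every internal node's weight: 14 + 30 + 50 + 80 = 174 bits.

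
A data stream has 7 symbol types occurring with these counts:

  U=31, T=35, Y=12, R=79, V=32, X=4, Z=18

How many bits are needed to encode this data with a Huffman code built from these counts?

Greedily combine the two least-frequent nodes:
X(4) + Y(12) → 16
16 + Z(18) → 34
U(31) + V(32) → 63
34 + T(35) → 69
63 + 69 → 132
R(79) + 132 → 211
Total encoded bits = sum of merged weights = 16 + 34 + 63 + 69 + 132 + 211 = 525.

525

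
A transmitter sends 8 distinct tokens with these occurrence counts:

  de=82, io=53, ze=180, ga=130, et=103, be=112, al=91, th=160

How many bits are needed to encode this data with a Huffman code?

Build the Huffman tree bottom-up:
combine io(53), de(82) → 135
combine al(91), et(103) → 194
combine be(112), ga(130) → 242
combine 135, th(160) → 295
combine ze(180), 194 → 374
combine 242, 295 → 537
combine 374, 537 → 911
The encoded length is the sum of every internal node's weight: 135 + 194 + 242 + 295 + 374 + 537 + 911 = 2688 bits.

2688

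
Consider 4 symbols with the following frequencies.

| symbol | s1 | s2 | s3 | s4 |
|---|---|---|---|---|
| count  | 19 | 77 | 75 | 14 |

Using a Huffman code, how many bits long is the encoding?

326

Merge the two smallest weights repeatedly:
merge s4(14) and s1(19): 33
merge 33 and s3(75): 108
merge s2(77) and 108: 185
The encoded length is the sum of every internal node's weight: 33 + 108 + 185 = 326 bits.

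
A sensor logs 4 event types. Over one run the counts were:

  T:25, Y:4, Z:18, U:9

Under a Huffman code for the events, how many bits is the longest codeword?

Merge the two lowest-weight nodes at each step:
merge Y(4) and U(9): 13
merge 13 and Z(18): 31
merge T(25) and 31: 56
Maximum depth reached is 3.

3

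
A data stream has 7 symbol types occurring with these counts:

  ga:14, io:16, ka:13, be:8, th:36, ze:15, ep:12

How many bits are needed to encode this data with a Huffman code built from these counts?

306

Merge the two smallest weights repeatedly:
combine be(8), ep(12) → 20
combine ka(13), ga(14) → 27
combine ze(15), io(16) → 31
combine 20, 27 → 47
combine 31, th(36) → 67
combine 47, 67 → 114
The encoded length is the sum of every internal node's weight: 20 + 27 + 31 + 47 + 67 + 114 = 306 bits.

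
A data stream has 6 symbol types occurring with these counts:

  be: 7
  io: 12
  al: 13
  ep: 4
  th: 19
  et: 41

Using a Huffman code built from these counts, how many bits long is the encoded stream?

Greedily combine the two least-frequent nodes:
combine ep(4), be(7) → 11
combine 11, io(12) → 23
combine al(13), th(19) → 32
combine 23, 32 → 55
combine et(41), 55 → 96
Each symbol's bit-cost is frequency × depth; summing gives 217 bits (equivalently 11 + 23 + 32 + 55 + 96).

217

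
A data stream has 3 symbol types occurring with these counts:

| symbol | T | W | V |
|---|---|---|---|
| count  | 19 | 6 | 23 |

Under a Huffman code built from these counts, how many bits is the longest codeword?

Merge the two lowest-weight nodes at each step:
merge W(6) and T(19): 25
merge V(23) and 25: 48
Maximum depth reached is 2.

2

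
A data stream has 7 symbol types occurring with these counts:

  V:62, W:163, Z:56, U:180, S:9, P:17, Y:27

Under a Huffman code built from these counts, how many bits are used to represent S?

6

Build the tree from the bottom:
S(9) + P(17) → 26
26 + Y(27) → 53
53 + Z(56) → 109
V(62) + 109 → 171
W(163) + 171 → 334
U(180) + 334 → 514
S sits 6 levels below the root, so its codeword is 6 bits.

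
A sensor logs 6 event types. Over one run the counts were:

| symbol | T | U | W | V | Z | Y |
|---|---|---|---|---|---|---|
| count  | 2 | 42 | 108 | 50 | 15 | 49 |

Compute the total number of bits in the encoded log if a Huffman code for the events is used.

Merge the two smallest weights repeatedly:
combine T(2), Z(15) → 17
combine 17, U(42) → 59
combine Y(49), V(50) → 99
combine 59, 99 → 158
combine W(108), 158 → 266
Total encoded bits = sum of merged weights = 17 + 59 + 99 + 158 + 266 = 599.

599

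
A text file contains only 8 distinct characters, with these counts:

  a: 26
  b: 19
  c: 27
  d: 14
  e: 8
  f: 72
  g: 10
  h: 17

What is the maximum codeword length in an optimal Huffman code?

Merge the two lowest-weight nodes at each step:
combine e(8), g(10) → 18
combine d(14), h(17) → 31
combine 18, b(19) → 37
combine a(26), c(27) → 53
combine 31, 37 → 68
combine 53, 68 → 121
combine f(72), 121 → 193
The first pair merged (e, g) ends up deepest, at depth 5.

5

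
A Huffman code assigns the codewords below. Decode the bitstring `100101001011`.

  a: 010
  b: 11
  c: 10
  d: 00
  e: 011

cacab

Read left to right; each codeword is recognised as soon as it completes (prefix code):
  10→c | 010→a | 10→c | 010→a | 11→b
Decoded message: cacab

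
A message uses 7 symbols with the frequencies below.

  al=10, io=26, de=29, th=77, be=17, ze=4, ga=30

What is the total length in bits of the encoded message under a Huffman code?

Build the Huffman tree bottom-up:
merge ze(4) and al(10): 14
merge 14 and be(17): 31
merge io(26) and de(29): 55
merge ga(30) and 31: 61
merge 55 and 61: 116
merge th(77) and 116: 193
Total encoded bits = sum of merged weights = 14 + 31 + 55 + 61 + 116 + 193 = 470.

470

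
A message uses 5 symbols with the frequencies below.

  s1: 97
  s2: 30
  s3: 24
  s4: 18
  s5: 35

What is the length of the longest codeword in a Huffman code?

Merge the two lowest-weight nodes at each step:
s4(18) + s3(24) → 42
s2(30) + s5(35) → 65
42 + 65 → 107
s1(97) + 107 → 204
The rarest symbols sit at the bottom; the longest codeword is 3 bits.

3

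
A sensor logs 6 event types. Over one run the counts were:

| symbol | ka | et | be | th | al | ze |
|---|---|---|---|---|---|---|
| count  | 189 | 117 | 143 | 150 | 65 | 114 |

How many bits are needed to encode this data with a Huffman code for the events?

Merge the two smallest weights repeatedly:
combine al(65), ze(114) → 179
combine et(117), be(143) → 260
combine th(150), 179 → 329
combine ka(189), 260 → 449
combine 329, 449 → 778
The encoded length is the sum of every internal node's weight: 179 + 260 + 329 + 449 + 778 = 1995 bits.

1995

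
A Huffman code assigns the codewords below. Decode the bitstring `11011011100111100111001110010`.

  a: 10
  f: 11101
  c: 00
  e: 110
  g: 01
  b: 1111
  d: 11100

Read left to right; each codeword is recognised as soon as it completes (prefix code):
  110→e | 110→e | 11100→d | 1111→b | 00→c | 11100→d | 11100→d | 10→a
Decoded message: eedbcdda

eedbcdda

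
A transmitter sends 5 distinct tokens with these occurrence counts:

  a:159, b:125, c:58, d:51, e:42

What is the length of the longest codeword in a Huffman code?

4

Merge the two lowest-weight nodes at each step:
e(42) + d(51) → 93
c(58) + 93 → 151
b(125) + 151 → 276
a(159) + 276 → 435
The rarest symbols sit at the bottom; the longest codeword is 4 bits.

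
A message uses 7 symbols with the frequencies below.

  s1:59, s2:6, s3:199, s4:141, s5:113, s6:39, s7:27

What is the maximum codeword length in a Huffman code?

Merge the two lowest-weight nodes at each step:
s2(6) + s7(27) → 33
33 + s6(39) → 72
s1(59) + 72 → 131
s5(113) + 131 → 244
s4(141) + s3(199) → 340
244 + 340 → 584
The first pair merged (s2, s7) ends up deepest, at depth 5.

5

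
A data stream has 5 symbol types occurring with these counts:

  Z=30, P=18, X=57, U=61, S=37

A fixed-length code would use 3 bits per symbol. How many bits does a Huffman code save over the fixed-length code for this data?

155

Fixed-length: 3 bits × 203 symbols = 609 bits.
Huffman merges:
combine P(18), Z(30) → 48
combine S(37), 48 → 85
combine X(57), U(61) → 118
combine 85, 118 → 203
Huffman total = 48 + 85 + 118 + 203 = 454 bits.
Saving = 609 − 454 = 155 bits.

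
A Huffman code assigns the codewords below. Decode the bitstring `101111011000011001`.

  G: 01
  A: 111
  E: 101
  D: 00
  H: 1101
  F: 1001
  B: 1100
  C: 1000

Read left to right; each codeword is recognised as soon as it completes (prefix code):
  101→E | 111→A | 01→G | 1000→C | 01→G | 1001→F
Decoded message: EAGCGF

EAGCGF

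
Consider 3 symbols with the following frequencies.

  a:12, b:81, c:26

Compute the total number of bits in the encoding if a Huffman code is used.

157

Build the Huffman tree bottom-up:
combine a(12), c(26) → 38
combine 38, b(81) → 119
The encoded length is the sum of every internal node's weight: 38 + 119 = 157 bits.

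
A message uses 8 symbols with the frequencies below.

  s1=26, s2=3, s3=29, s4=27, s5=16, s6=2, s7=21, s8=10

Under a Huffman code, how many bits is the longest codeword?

5

Merge the two lowest-weight nodes at each step:
combine s6(2), s2(3) → 5
combine 5, s8(10) → 15
combine 15, s5(16) → 31
combine s7(21), s1(26) → 47
combine s4(27), s3(29) → 56
combine 31, 47 → 78
combine 56, 78 → 134
Maximum depth reached is 5.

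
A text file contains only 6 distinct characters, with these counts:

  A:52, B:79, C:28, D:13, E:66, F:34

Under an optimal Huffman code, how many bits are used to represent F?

3

Repeatedly merge the two smallest:
D(13) + C(28) → 41
F(34) + 41 → 75
A(52) + E(66) → 118
75 + B(79) → 154
118 + 154 → 272
F sits 3 levels below the root, so its codeword is 3 bits.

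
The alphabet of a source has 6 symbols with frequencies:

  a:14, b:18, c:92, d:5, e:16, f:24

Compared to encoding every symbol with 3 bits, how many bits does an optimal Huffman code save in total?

165

Fixed-length: 3 bits × 169 symbols = 507 bits.
Huffman merges:
merge d(5) and a(14): 19
merge e(16) and b(18): 34
merge 19 and f(24): 43
merge 34 and 43: 77
merge 77 and c(92): 169
Huffman total = 19 + 34 + 43 + 77 + 169 = 342 bits.
Saving = 507 − 342 = 165 bits.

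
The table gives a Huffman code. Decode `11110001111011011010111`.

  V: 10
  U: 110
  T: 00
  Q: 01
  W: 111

WVTWVUUVW

Read left to right; each codeword is recognised as soon as it completes (prefix code):
  111→W | 10→V | 00→T | 111→W | 10→V | 110→U | 110→U | 10→V | 111→W
Decoded message: WVTWVUUVW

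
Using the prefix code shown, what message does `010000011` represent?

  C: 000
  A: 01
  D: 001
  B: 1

Read left to right; each codeword is recognised as soon as it completes (prefix code):
  01→A | 000→C | 001→D | 1→B
Decoded message: ACDB

ACDB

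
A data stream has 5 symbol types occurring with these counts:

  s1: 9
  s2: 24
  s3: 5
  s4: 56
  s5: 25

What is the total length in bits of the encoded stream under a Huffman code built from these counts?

234

Merge the two smallest weights repeatedly:
combine s3(5), s1(9) → 14
combine 14, s2(24) → 38
combine s5(25), 38 → 63
combine s4(56), 63 → 119
Each symbol's bit-cost is frequency × depth; summing gives 234 bits (equivalently 14 + 38 + 63 + 119).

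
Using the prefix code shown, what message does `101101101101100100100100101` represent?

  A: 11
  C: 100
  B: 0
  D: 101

Read left to right; each codeword is recognised as soon as it completes (prefix code):
  101→D | 101→D | 101→D | 101→D | 100→C | 100→C | 100→C | 100→C | 101→D
Decoded message: DDDDCCCCD

DDDDCCCCD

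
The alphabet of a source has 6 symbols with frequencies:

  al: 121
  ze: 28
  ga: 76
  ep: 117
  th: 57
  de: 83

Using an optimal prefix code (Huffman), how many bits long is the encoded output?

1208

Merge the two smallest weights repeatedly:
ze(28) + th(57) → 85
ga(76) + de(83) → 159
85 + ep(117) → 202
al(121) + 159 → 280
202 + 280 → 482
Total encoded bits = sum of merged weights = 85 + 159 + 202 + 280 + 482 = 1208.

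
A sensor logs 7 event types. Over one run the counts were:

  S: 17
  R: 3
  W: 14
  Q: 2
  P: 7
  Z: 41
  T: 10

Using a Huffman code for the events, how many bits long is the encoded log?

Merge the two smallest weights repeatedly:
merge Q(2) and R(3): 5
merge 5 and P(7): 12
merge T(10) and 12: 22
merge W(14) and S(17): 31
merge 22 and 31: 53
merge Z(41) and 53: 94
Each symbol's bit-cost is frequency × depth; summing gives 217 bits (equivalently 5 + 12 + 22 + 31 + 53 + 94).

217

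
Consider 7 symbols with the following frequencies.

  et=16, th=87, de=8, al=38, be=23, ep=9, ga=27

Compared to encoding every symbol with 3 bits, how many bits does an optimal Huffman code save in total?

124

Fixed-length: 3 bits × 208 symbols = 624 bits.
Huffman merges:
de(8) + ep(9) → 17
et(16) + 17 → 33
be(23) + ga(27) → 50
33 + al(38) → 71
50 + 71 → 121
th(87) + 121 → 208
Huffman total = 17 + 33 + 50 + 71 + 121 + 208 = 500 bits.
Saving = 624 − 500 = 124 bits.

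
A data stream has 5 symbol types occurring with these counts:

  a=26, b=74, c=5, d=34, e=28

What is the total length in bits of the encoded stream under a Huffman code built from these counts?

Greedily combine the two least-frequent nodes:
merge c(5) and a(26): 31
merge e(28) and 31: 59
merge d(34) and 59: 93
merge b(74) and 93: 167
Total encoded bits = sum of merged weights = 31 + 59 + 93 + 167 = 350.

350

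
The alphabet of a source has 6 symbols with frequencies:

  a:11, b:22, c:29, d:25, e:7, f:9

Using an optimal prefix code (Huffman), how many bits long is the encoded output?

Greedily combine the two least-frequent nodes:
combine e(7), f(9) → 16
combine a(11), 16 → 27
combine b(22), d(25) → 47
combine 27, c(29) → 56
combine 47, 56 → 103
Total encoded bits = sum of merged weights = 16 + 27 + 47 + 56 + 103 = 249.

249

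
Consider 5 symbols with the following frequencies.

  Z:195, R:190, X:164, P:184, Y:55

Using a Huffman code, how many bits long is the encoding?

Greedily combine the two least-frequent nodes:
Y(55) + X(164) → 219
P(184) + R(190) → 374
Z(195) + 219 → 414
374 + 414 → 788
The encoded length is the sum of every internal node's weight: 219 + 374 + 414 + 788 = 1795 bits.

1795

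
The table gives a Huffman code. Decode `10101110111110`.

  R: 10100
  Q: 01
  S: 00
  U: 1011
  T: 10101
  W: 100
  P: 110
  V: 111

Read left to right; each codeword is recognised as soon as it completes (prefix code):
  10101→T | 110→P | 111→V | 110→P
Decoded message: TPVP

TPVP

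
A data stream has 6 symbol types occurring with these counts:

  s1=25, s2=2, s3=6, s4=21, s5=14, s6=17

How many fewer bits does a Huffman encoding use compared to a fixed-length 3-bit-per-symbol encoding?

Fixed-length: 3 bits × 85 symbols = 255 bits.
Huffman merges:
combine s2(2), s3(6) → 8
combine 8, s5(14) → 22
combine s6(17), s4(21) → 38
combine 22, s1(25) → 47
combine 38, 47 → 85
Huffman total = 8 + 22 + 38 + 47 + 85 = 200 bits.
Saving = 255 − 200 = 55 bits.

55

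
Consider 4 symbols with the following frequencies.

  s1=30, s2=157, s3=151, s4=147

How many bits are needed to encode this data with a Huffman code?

970

Build the Huffman tree bottom-up:
s1(30) + s4(147) → 177
s3(151) + s2(157) → 308
177 + 308 → 485
Each symbol's bit-cost is frequency × depth; summing gives 970 bits (equivalently 177 + 308 + 485).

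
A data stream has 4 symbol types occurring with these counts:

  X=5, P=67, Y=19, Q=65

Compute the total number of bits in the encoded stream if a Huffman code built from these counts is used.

Merge the two smallest weights repeatedly:
X(5) + Y(19) → 24
24 + Q(65) → 89
P(67) + 89 → 156
The encoded length is the sum of every internal node's weight: 24 + 89 + 156 = 269 bits.

269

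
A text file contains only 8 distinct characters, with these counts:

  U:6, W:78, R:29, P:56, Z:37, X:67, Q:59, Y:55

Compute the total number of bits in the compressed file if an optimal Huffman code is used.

1118

Merge the two smallest weights repeatedly:
merge U(6) and R(29): 35
merge 35 and Z(37): 72
merge Y(55) and P(56): 111
merge Q(59) and X(67): 126
merge 72 and W(78): 150
merge 111 and 126: 237
merge 150 and 237: 387
The encoded length is the sum of every internal node's weight: 35 + 72 + 111 + 126 + 150 + 237 + 387 = 1118 bits.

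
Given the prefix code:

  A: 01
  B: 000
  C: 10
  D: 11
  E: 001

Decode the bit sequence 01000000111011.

ABBDCD

Read left to right; each codeword is recognised as soon as it completes (prefix code):
  01→A | 000→B | 000→B | 11→D | 10→C | 11→D
Decoded message: ABBDCD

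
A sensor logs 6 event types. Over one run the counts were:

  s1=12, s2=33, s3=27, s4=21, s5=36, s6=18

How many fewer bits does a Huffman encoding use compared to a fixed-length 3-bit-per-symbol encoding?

69

Fixed-length: 3 bits × 147 symbols = 441 bits.
Huffman merges:
combine s1(12), s6(18) → 30
combine s4(21), s3(27) → 48
combine 30, s2(33) → 63
combine s5(36), 48 → 84
combine 63, 84 → 147
Huffman total = 30 + 48 + 63 + 84 + 147 = 372 bits.
Saving = 441 − 372 = 69 bits.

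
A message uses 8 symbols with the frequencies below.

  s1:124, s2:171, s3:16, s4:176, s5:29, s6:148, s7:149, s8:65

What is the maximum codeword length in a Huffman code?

Merge the two lowest-weight nodes at each step:
merge s3(16) and s5(29): 45
merge 45 and s8(65): 110
merge 110 and s1(124): 234
merge s6(148) and s7(149): 297
merge s2(171) and s4(176): 347
merge 234 and 297: 531
merge 347 and 531: 878
The first pair merged (s3, s5) ends up deepest, at depth 5.

5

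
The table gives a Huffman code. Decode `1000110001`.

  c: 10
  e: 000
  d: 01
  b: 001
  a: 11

cbcb

Read left to right; each codeword is recognised as soon as it completes (prefix code):
  10→c | 001→b | 10→c | 001→b
Decoded message: cbcb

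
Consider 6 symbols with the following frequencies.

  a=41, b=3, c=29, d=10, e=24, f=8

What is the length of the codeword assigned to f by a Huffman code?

Build the tree from the bottom:
combine b(3), f(8) → 11
combine d(10), 11 → 21
combine 21, e(24) → 45
combine c(29), a(41) → 70
combine 45, 70 → 115
f sits 4 levels below the root, so its codeword is 4 bits.

4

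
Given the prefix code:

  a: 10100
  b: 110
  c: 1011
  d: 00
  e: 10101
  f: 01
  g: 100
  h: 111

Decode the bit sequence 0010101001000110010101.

dedgfge

Read left to right; each codeword is recognised as soon as it completes (prefix code):
  00→d | 10101→e | 00→d | 100→g | 01→f | 100→g | 10101→e
Decoded message: dedgfge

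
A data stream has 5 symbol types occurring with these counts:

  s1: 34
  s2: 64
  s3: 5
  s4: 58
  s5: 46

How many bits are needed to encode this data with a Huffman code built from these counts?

453

Build the Huffman tree bottom-up:
merge s3(5) and s1(34): 39
merge 39 and s5(46): 85
merge s4(58) and s2(64): 122
merge 85 and 122: 207
Each symbol's bit-cost is frequency × depth; summing gives 453 bits (equivalently 39 + 85 + 122 + 207).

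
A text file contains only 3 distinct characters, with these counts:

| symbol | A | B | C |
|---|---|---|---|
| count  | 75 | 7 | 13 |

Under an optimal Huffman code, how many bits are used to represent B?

2

Build the tree from the bottom:
combine B(7), C(13) → 20
combine 20, A(75) → 95
The subtree containing B is merged 2 times, so code length = 2.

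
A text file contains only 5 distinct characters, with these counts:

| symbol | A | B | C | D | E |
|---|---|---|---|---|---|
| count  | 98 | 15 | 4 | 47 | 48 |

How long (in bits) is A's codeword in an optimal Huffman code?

Repeatedly merge the two smallest:
merge C(4) and B(15): 19
merge 19 and D(47): 66
merge E(48) and 66: 114
merge A(98) and 114: 212
A is merged only at the final step, so code length = 1.

1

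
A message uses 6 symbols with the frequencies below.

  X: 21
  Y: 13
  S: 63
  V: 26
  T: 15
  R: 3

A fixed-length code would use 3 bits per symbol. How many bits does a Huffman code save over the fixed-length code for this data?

Fixed-length: 3 bits × 141 symbols = 423 bits.
Huffman merges:
R(3) + Y(13) → 16
T(15) + 16 → 31
X(21) + V(26) → 47
31 + 47 → 78
S(63) + 78 → 141
Huffman total = 16 + 31 + 47 + 78 + 141 = 313 bits.
Saving = 423 − 313 = 110 bits.

110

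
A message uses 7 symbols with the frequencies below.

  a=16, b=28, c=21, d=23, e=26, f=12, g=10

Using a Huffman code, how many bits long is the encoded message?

376

Merge the two smallest weights repeatedly:
combine g(10), f(12) → 22
combine a(16), c(21) → 37
combine 22, d(23) → 45
combine e(26), b(28) → 54
combine 37, 45 → 82
combine 54, 82 → 136
The encoded length is the sum of every internal node's weight: 22 + 37 + 45 + 54 + 82 + 136 = 376 bits.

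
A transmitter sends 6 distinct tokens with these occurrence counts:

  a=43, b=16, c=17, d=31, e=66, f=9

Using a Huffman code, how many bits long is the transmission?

431

Build the Huffman tree bottom-up:
merge f(9) and b(16): 25
merge c(17) and 25: 42
merge d(31) and 42: 73
merge a(43) and e(66): 109
merge 73 and 109: 182
Each symbol's bit-cost is frequency × depth; summing gives 431 bits (equivalently 25 + 42 + 73 + 109 + 182).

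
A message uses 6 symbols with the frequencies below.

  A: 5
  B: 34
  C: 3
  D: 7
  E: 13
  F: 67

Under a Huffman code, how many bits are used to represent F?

1

Huffman merges, smallest pair first:
combine C(3), A(5) → 8
combine D(7), 8 → 15
combine E(13), 15 → 28
combine 28, B(34) → 62
combine 62, F(67) → 129
F sits one level below the root: a 1-bit codeword.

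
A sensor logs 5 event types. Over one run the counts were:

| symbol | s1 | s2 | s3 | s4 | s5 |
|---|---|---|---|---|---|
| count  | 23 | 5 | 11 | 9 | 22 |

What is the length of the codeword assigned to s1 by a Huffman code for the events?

Repeatedly merge the two smallest:
s2(5) + s4(9) → 14
s3(11) + 14 → 25
s5(22) + s1(23) → 45
25 + 45 → 70
The subtree containing s1 is merged 2 times, so code length = 2.

2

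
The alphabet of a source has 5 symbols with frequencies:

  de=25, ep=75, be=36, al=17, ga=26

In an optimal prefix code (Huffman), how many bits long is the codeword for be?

3

Huffman merges, smallest pair first:
al(17) + de(25) → 42
ga(26) + be(36) → 62
42 + 62 → 104
ep(75) + 104 → 179
The subtree containing be is merged 3 times, so code length = 3.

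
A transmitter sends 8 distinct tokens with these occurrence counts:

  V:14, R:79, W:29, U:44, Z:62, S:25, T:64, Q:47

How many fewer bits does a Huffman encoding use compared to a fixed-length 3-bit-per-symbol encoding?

40

Fixed-length: 3 bits × 364 symbols = 1092 bits.
Huffman merges:
combine V(14), S(25) → 39
combine W(29), 39 → 68
combine U(44), Q(47) → 91
combine Z(62), T(64) → 126
combine 68, R(79) → 147
combine 91, 126 → 217
combine 147, 217 → 364
Huffman total = 39 + 68 + 91 + 126 + 147 + 217 + 364 = 1052 bits.
Saving = 1092 − 1052 = 40 bits.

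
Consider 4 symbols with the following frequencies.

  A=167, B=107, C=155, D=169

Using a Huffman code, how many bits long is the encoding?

Build the Huffman tree bottom-up:
merge B(107) and C(155): 262
merge A(167) and D(169): 336
merge 262 and 336: 598
Total encoded bits = sum of merged weights = 262 + 336 + 598 = 1196.

1196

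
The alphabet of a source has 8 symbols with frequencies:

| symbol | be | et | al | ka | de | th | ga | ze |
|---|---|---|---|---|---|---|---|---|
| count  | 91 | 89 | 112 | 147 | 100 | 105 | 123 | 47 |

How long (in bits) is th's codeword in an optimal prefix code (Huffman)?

Build the tree from the bottom:
merge ze(47) and et(89): 136
merge be(91) and de(100): 191
merge th(105) and al(112): 217
merge ga(123) and 136: 259
merge ka(147) and 191: 338
merge 217 and 259: 476
merge 338 and 476: 814
th's leaf is at depth 3, giving a 3-bit codeword.

3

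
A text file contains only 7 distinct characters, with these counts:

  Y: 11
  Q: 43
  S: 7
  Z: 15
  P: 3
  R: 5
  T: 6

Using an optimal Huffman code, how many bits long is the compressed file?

205

Greedily combine the two least-frequent nodes:
P(3) + R(5) → 8
T(6) + S(7) → 13
8 + Y(11) → 19
13 + Z(15) → 28
19 + 28 → 47
Q(43) + 47 → 90
Each symbol's bit-cost is frequency × depth; summing gives 205 bits (equivalently 8 + 13 + 19 + 28 + 47 + 90).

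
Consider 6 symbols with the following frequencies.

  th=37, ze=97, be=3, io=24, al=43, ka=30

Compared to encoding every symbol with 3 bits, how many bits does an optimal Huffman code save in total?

167

Fixed-length: 3 bits × 234 symbols = 702 bits.
Huffman merges:
merge be(3) and io(24): 27
merge 27 and ka(30): 57
merge th(37) and al(43): 80
merge 57 and 80: 137
merge ze(97) and 137: 234
Huffman total = 27 + 57 + 80 + 137 + 234 = 535 bits.
Saving = 702 − 535 = 167 bits.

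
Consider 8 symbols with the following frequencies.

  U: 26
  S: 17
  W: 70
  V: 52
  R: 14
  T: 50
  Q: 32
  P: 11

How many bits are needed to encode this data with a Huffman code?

761

Build the Huffman tree bottom-up:
merge P(11) and R(14): 25
merge S(17) and 25: 42
merge U(26) and Q(32): 58
merge 42 and T(50): 92
merge V(52) and 58: 110
merge W(70) and 92: 162
merge 110 and 162: 272
The encoded length is the sum of every internal node's weight: 25 + 42 + 58 + 92 + 110 + 162 + 272 = 761 bits.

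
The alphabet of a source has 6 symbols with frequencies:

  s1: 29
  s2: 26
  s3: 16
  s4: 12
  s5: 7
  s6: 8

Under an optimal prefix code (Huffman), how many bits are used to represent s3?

Build the tree from the bottom:
combine s5(7), s6(8) → 15
combine s4(12), 15 → 27
combine s3(16), s2(26) → 42
combine 27, s1(29) → 56
combine 42, 56 → 98
s3 sits 2 levels below the root, so its codeword is 2 bits.

2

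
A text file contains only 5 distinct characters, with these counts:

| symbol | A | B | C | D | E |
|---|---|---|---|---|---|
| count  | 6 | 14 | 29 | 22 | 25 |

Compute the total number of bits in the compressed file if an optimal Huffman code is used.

Merge the two smallest weights repeatedly:
combine A(6), B(14) → 20
combine 20, D(22) → 42
combine E(25), C(29) → 54
combine 42, 54 → 96
The encoded length is the sum of every internal node's weight: 20 + 42 + 54 + 96 = 212 bits.

212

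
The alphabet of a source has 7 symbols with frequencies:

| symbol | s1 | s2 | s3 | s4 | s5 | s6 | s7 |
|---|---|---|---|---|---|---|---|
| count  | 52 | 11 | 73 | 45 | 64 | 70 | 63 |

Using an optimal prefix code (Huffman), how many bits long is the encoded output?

Build the Huffman tree bottom-up:
merge s2(11) and s4(45): 56
merge s1(52) and 56: 108
merge s7(63) and s5(64): 127
merge s6(70) and s3(73): 143
merge 108 and 127: 235
merge 143 and 235: 378
Each symbol's bit-cost is frequency × depth; summing gives 1047 bits (equivalently 56 + 108 + 127 + 143 + 235 + 378).

1047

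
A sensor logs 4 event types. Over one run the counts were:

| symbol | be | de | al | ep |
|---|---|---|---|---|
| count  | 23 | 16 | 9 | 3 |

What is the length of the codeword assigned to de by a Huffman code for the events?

2

Huffman merges, smallest pair first:
combine ep(3), al(9) → 12
combine 12, de(16) → 28
combine be(23), 28 → 51
The subtree containing de is merged 2 times, so code length = 2.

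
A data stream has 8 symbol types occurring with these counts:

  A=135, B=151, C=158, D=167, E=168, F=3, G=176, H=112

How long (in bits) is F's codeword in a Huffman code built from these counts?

Huffman merges, smallest pair first:
merge F(3) and H(112): 115
merge 115 and A(135): 250
merge B(151) and C(158): 309
merge D(167) and E(168): 335
merge G(176) and 250: 426
merge 309 and 335: 644
merge 426 and 644: 1070
F sits 4 levels below the root, so its codeword is 4 bits.

4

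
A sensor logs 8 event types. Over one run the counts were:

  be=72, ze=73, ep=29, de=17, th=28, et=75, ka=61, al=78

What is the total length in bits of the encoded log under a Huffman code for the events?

1265

Build the Huffman tree bottom-up:
de(17) + th(28) → 45
ep(29) + 45 → 74
ka(61) + be(72) → 133
ze(73) + 74 → 147
et(75) + al(78) → 153
133 + 147 → 280
153 + 280 → 433
Each symbol's bit-cost is frequency × depth; summing gives 1265 bits (equivalently 45 + 74 + 133 + 147 + 153 + 280 + 433).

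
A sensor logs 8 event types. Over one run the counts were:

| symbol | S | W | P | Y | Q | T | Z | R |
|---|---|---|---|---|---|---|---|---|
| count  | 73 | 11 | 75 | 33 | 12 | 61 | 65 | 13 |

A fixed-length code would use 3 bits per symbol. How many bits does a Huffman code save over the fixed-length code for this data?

89

Fixed-length: 3 bits × 343 symbols = 1029 bits.
Huffman merges:
combine W(11), Q(12) → 23
combine R(13), 23 → 36
combine Y(33), 36 → 69
combine T(61), Z(65) → 126
combine 69, S(73) → 142
combine P(75), 126 → 201
combine 142, 201 → 343
Huffman total = 23 + 36 + 69 + 126 + 142 + 201 + 343 = 940 bits.
Saving = 1029 − 940 = 89 bits.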